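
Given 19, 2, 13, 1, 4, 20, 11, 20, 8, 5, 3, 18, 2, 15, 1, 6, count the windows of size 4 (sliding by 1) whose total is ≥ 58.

1

[19, 2, 13, 1] → sum 35
[2, 13, 1, 4] → sum 20
[13, 1, 4, 20] → sum 38
[1, 4, 20, 11] → sum 36
[4, 20, 11, 20] → sum 55
[20, 11, 20, 8] → sum 59  ≥ 58 ✓
[11, 20, 8, 5] → sum 44
[20, 8, 5, 3] → sum 36
[8, 5, 3, 18] → sum 34
[5, 3, 18, 2] → sum 28
[3, 18, 2, 15] → sum 38
[18, 2, 15, 1] → sum 36
[2, 15, 1, 6] → sum 24
1 window satisfy the condition.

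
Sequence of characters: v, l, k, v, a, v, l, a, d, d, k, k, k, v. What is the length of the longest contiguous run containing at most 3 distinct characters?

Extend right; when distinct count exceeds 3, shrink from the left:
[v] 1 distinct, len 1
[v, l] 2 distinct, len 2
[v, l, k] 3 distinct, len 3
[v, l, k, v] 3 distinct, len 4
[k, v, a] 3 distinct, len 3
[k, v, a, v] 3 distinct, len 4
[v, a, v, l] 3 distinct, len 4
[v, a, v, l, a] 3 distinct, len 5
[l, a, d] 3 distinct, len 3
[l, a, d, d] 3 distinct, len 4
[a, d, d, k] 3 distinct, len 4
[a, d, d, k, k] 3 distinct, len 5
[a, d, d, k, k, k] 3 distinct, len 6
[d, d, k, k, k, v] 3 distinct, len 6
Longest length with ≤3 distinct: 6.

6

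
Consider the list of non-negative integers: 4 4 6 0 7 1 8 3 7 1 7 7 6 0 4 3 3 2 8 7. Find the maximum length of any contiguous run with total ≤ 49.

[4] sum 4 len 1
[4, 4] sum 8 len 2
[4, 4, 6] sum 14 len 3
[4, 4, 6, 0] sum 14 len 4
[4, 4, 6, 0, 7] sum 21 len 5
[4, 4, 6, 0, 7, 1] sum 22 len 6
[4, 4, 6, 0, 7, 1, 8] sum 30 len 7
[4, 4, 6, 0, 7, 1, 8, 3] sum 33 len 8
[4, 4, 6, 0, 7, 1, 8, 3, 7] sum 40 len 9
[4, 4, 6, 0, 7, 1, 8, 3, 7, 1] sum 41 len 10
[4, 4, 6, 0, 7, 1, 8, 3, 7, 1, 7] sum 48 len 11
[6, 0, 7, 1, 8, 3, 7, 1, 7, 7] sum 47 len 10
[0, 7, 1, 8, 3, 7, 1, 7, 7, 6] sum 47 len 10
[0, 7, 1, 8, 3, 7, 1, 7, 7, 6, 0] sum 47 len 11
[1, 8, 3, 7, 1, 7, 7, 6, 0, 4] sum 44 len 10
[1, 8, 3, 7, 1, 7, 7, 6, 0, 4, 3] sum 47 len 11
[8, 3, 7, 1, 7, 7, 6, 0, 4, 3, 3] sum 49 len 11
[3, 7, 1, 7, 7, 6, 0, 4, 3, 3, 2] sum 43 len 11
[7, 1, 7, 7, 6, 0, 4, 3, 3, 2, 8] sum 48 len 11
[1, 7, 7, 6, 0, 4, 3, 3, 2, 8, 7] sum 48 len 11
Longest length seen: 11.

11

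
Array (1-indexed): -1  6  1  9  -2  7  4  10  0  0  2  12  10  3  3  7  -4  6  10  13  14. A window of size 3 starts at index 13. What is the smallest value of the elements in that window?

Elements at indices 13..15: 10, 3, 3
min(10, 3, 3) = 3

3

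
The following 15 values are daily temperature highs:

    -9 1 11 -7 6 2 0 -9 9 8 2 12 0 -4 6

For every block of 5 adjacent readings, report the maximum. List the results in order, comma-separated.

Sliding a size-5 window across the 15 values:
[-9, 1, 11, -7, 6] → max 11
[1, 11, -7, 6, 2] → max 11
[11, -7, 6, 2, 0] → max 11
[-7, 6, 2, 0, -9] → max 6
[6, 2, 0, -9, 9] → max 9
[2, 0, -9, 9, 8] → max 9
[0, -9, 9, 8, 2] → max 9
[-9, 9, 8, 2, 12] → max 12
[9, 8, 2, 12, 0] → max 12
[8, 2, 12, 0, -4] → max 12
[2, 12, 0, -4, 6] → max 12

11, 11, 11, 6, 9, 9, 9, 12, 12, 12, 12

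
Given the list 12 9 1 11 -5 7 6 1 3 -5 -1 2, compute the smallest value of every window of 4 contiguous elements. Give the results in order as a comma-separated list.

Sliding a size-4 window across the 12 values:
(12, 9, 1, 11) → min 1
(9, 1, 11, -5) → min -5
(1, 11, -5, 7) → min -5
(11, -5, 7, 6) → min -5
(-5, 7, 6, 1) → min -5
(7, 6, 1, 3) → min 1
(6, 1, 3, -5) → min -5
(1, 3, -5, -1) → min -5
(3, -5, -1, 2) → min -5

1, -5, -5, -5, -5, 1, -5, -5, -5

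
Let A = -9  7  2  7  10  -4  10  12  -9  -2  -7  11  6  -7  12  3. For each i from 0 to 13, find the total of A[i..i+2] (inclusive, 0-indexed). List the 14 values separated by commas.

0, 16, 19, 13, 16, 18, 13, 1, -18, 2, 10, 10, 11, 8

[-9, 7, 2] → sum 0
[7, 2, 7] → sum 16
[2, 7, 10] → sum 19
[7, 10, -4] → sum 13
[10, -4, 10] → sum 16
[-4, 10, 12] → sum 18
[10, 12, -9] → sum 13
[12, -9, -2] → sum 1
[-9, -2, -7] → sum -18
[-2, -7, 11] → sum 2
[-7, 11, 6] → sum 10
[11, 6, -7] → sum 10
[6, -7, 12] → sum 11
[-7, 12, 3] → sum 8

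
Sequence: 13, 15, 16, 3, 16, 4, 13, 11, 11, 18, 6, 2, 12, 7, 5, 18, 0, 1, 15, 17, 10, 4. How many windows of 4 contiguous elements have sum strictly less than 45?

14

13 15 16 3 → sum 47
15 16 3 16 → sum 50
16 3 16 4 → sum 39  < 45 ✓
3 16 4 13 → sum 36  < 45 ✓
16 4 13 11 → sum 44  < 45 ✓
4 13 11 11 → sum 39  < 45 ✓
13 11 11 18 → sum 53
11 11 18 6 → sum 46
11 18 6 2 → sum 37  < 45 ✓
18 6 2 12 → sum 38  < 45 ✓
6 2 12 7 → sum 27  < 45 ✓
2 12 7 5 → sum 26  < 45 ✓
12 7 5 18 → sum 42  < 45 ✓
7 5 18 0 → sum 30  < 45 ✓
5 18 0 1 → sum 24  < 45 ✓
18 0 1 15 → sum 34  < 45 ✓
0 1 15 17 → sum 33  < 45 ✓
1 15 17 10 → sum 43  < 45 ✓
15 17 10 4 → sum 46
14 windows satisfy the condition.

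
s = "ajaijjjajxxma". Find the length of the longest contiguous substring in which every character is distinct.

3

add a: [a] len 1
add j: [a, j] len 2
add a (repeat a, move left end past it): [j, a] len 2
add i: [j, a, i] len 3
add j (repeat j, move left end past it): [a, i, j] len 3
add j (repeat j, move left end past it): [j] len 1
add j (repeat j, move left end past it): [j] len 1
add a: [j, a] len 2
add j (repeat j, move left end past it): [a, j] len 2
add x: [a, j, x] len 3
add x (repeat x, move left end past it): [x] len 1
add m: [x, m] len 2
add a: [x, m, a] len 3
Longest all-distinct length: 3.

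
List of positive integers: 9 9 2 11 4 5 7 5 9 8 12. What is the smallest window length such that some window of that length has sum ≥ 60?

8

add 9: running sum 9 < 60
add 9: running sum 18 < 60
add 2: running sum 20 < 60
add 11: running sum 31 < 60
add 4: running sum 35 < 60
add 5: running sum 40 < 60
add 7: running sum 47 < 60
add 5: running sum 52 < 60
add 9: shortest ending here [9, 9, 2, 11, 4, 5, 7, 5, 9] sum 61, len 9
add 8: shortest ending here [9, 2, 11, 4, 5, 7, 5, 9, 8] sum 60, len 9
add 12: shortest ending here [11, 4, 5, 7, 5, 9, 8, 12] sum 61, len 8
Shortest qualifying length: 8.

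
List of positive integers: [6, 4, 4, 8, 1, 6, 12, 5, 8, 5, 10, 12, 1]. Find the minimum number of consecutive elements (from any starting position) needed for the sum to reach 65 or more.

add 6: running sum 6 < 65
add 4: running sum 10 < 65
add 4: running sum 14 < 65
add 8: running sum 22 < 65
add 1: running sum 23 < 65
add 6: running sum 29 < 65
add 12: running sum 41 < 65
add 5: running sum 46 < 65
add 8: running sum 54 < 65
add 5: running sum 59 < 65
add 10: shortest ending here [6, 4, 4, 8, 1, 6, 12, 5, 8, 5, 10] sum 69, len 11
add 12: shortest ending here [8, 1, 6, 12, 5, 8, 5, 10, 12] sum 67, len 9
add 1: shortest ending here [8, 1, 6, 12, 5, 8, 5, 10, 12, 1] sum 68, len 10
Shortest qualifying length: 9.

9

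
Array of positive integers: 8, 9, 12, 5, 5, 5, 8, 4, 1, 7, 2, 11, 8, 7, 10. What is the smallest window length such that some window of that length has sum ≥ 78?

Extend right; whenever the sum reaches 78, record the length and shrink from the left:
add 8: running sum 8 < 78
add 9: running sum 17 < 78
add 12: running sum 29 < 78
add 5: running sum 34 < 78
add 5: running sum 39 < 78
add 5: running sum 44 < 78
add 8: running sum 52 < 78
add 4: running sum 56 < 78
add 1: running sum 57 < 78
add 7: running sum 64 < 78
add 2: running sum 66 < 78
add 11: running sum 77 < 78
end 12: [8, 9, 12, 5, 5, 5, 8, 4, 1, 7, 2, 11, 8] sum 85, len 13
end 13: [9, 12, 5, 5, 5, 8, 4, 1, 7, 2, 11, 8, 7] sum 84, len 13
end 14: [12, 5, 5, 5, 8, 4, 1, 7, 2, 11, 8, 7, 10] sum 85, len 13
Shortest qualifying length: 13.

13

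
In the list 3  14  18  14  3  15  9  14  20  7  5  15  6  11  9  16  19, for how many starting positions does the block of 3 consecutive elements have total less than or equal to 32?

7

3 14 18 → sum 35
14 18 14 → sum 46
18 14 3 → sum 35
14 3 15 → sum 32  ≤ 32 ✓
3 15 9 → sum 27  ≤ 32 ✓
15 9 14 → sum 38
9 14 20 → sum 43
14 20 7 → sum 41
20 7 5 → sum 32  ≤ 32 ✓
7 5 15 → sum 27  ≤ 32 ✓
5 15 6 → sum 26  ≤ 32 ✓
15 6 11 → sum 32  ≤ 32 ✓
6 11 9 → sum 26  ≤ 32 ✓
11 9 16 → sum 36
9 16 19 → sum 44
7 windows satisfy the condition.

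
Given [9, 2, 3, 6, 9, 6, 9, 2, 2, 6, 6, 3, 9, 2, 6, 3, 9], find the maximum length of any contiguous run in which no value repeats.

add 9: [9] len 1
add 2: [9, 2] len 2
add 3: [9, 2, 3] len 3
add 6: [9, 2, 3, 6] len 4
add 9 (repeat 9, move left end past it): [2, 3, 6, 9] len 4
add 6 (repeat 6, move left end past it): [9, 6] len 2
add 9 (repeat 9, move left end past it): [6, 9] len 2
add 2: [6, 9, 2] len 3
add 2 (repeat 2, move left end past it): [2] len 1
add 6: [2, 6] len 2
add 6 (repeat 6, move left end past it): [6] len 1
add 3: [6, 3] len 2
add 9: [6, 3, 9] len 3
add 2: [6, 3, 9, 2] len 4
add 6 (repeat 6, move left end past it): [3, 9, 2, 6] len 4
add 3 (repeat 3, move left end past it): [9, 2, 6, 3] len 4
add 9 (repeat 9, move left end past it): [2, 6, 3, 9] len 4
Longest all-distinct length: 4.

4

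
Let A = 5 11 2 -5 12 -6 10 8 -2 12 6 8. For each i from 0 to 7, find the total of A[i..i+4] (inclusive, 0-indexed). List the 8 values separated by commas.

[5, 11, 2, -5, 12] → sum 25
[11, 2, -5, 12, -6] → sum 14
[2, -5, 12, -6, 10] → sum 13
[-5, 12, -6, 10, 8] → sum 19
[12, -6, 10, 8, -2] → sum 22
[-6, 10, 8, -2, 12] → sum 22
[10, 8, -2, 12, 6] → sum 34
[8, -2, 12, 6, 8] → sum 32

25, 14, 13, 19, 22, 22, 34, 32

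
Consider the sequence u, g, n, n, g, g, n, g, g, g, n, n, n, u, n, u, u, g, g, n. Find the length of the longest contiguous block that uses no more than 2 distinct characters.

[u] 1 distinct, len 1
[u, g] 2 distinct, len 2
[g, n] 2 distinct, len 2
[g, n, n] 2 distinct, len 3
[g, n, n, g] 2 distinct, len 4
[g, n, n, g, g] 2 distinct, len 5
[g, n, n, g, g, n] 2 distinct, len 6
[g, n, n, g, g, n, g] 2 distinct, len 7
[g, n, n, g, g, n, g, g] 2 distinct, len 8
[g, n, n, g, g, n, g, g, g] 2 distinct, len 9
[g, n, n, g, g, n, g, g, g, n] 2 distinct, len 10
[g, n, n, g, g, n, g, g, g, n, n] 2 distinct, len 11
[g, n, n, g, g, n, g, g, g, n, n, n] 2 distinct, len 12
[n, n, n, u] 2 distinct, len 4
[n, n, n, u, n] 2 distinct, len 5
[n, n, n, u, n, u] 2 distinct, len 6
[n, n, n, u, n, u, u] 2 distinct, len 7
[u, u, g] 2 distinct, len 3
[u, u, g, g] 2 distinct, len 4
[g, g, n] 2 distinct, len 3
Longest length with ≤2 distinct: 12.

12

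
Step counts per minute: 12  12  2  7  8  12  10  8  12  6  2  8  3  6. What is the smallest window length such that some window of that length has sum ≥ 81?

Extend right; whenever the sum reaches 81, record the length and shrink from the left:
add 12: running sum 12 < 81
add 12: running sum 24 < 81
add 2: running sum 26 < 81
add 7: running sum 33 < 81
add 8: running sum 41 < 81
add 12: running sum 53 < 81
add 10: running sum 63 < 81
add 8: running sum 71 < 81
end 8: [12, 12, 2, 7, 8, 12, 10, 8, 12] sum 83, len 9
end 9: [12, 12, 2, 7, 8, 12, 10, 8, 12, 6] sum 89, len 10
end 10: [12, 12, 2, 7, 8, 12, 10, 8, 12, 6, 2] sum 91, len 11
end 11: [12, 2, 7, 8, 12, 10, 8, 12, 6, 2, 8] sum 87, len 11
end 12: [12, 2, 7, 8, 12, 10, 8, 12, 6, 2, 8, 3] sum 90, len 12
end 13: [7, 8, 12, 10, 8, 12, 6, 2, 8, 3, 6] sum 82, len 11
Shortest qualifying length: 9.

9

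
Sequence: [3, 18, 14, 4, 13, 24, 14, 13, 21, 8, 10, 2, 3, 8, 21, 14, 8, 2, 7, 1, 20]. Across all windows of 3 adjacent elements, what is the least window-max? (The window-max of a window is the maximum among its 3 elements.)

[3, 18, 14] → max 18
[18, 14, 4] → max 18
[14, 4, 13] → max 14
[4, 13, 24] → max 24
[13, 24, 14] → max 24
[24, 14, 13] → max 24
[14, 13, 21] → max 21
[13, 21, 8] → max 21
[21, 8, 10] → max 21
[8, 10, 2] → max 10
[10, 2, 3] → max 10
[2, 3, 8] → max 8
[3, 8, 21] → max 21
[8, 21, 14] → max 21
[21, 14, 8] → max 21
[14, 8, 2] → max 14
[8, 2, 7] → max 8
[2, 7, 1] → max 7
[7, 1, 20] → max 20
Least of these is 7.

7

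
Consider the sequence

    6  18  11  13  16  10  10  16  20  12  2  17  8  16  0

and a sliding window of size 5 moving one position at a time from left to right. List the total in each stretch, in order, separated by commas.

[6, 18, 11, 13, 16] → sum 64
[18, 11, 13, 16, 10] → sum 68
[11, 13, 16, 10, 10] → sum 60
[13, 16, 10, 10, 16] → sum 65
[16, 10, 10, 16, 20] → sum 72
[10, 10, 16, 20, 12] → sum 68
[10, 16, 20, 12, 2] → sum 60
[16, 20, 12, 2, 17] → sum 67
[20, 12, 2, 17, 8] → sum 59
[12, 2, 17, 8, 16] → sum 55
[2, 17, 8, 16, 0] → sum 43

64, 68, 60, 65, 72, 68, 60, 67, 59, 55, 43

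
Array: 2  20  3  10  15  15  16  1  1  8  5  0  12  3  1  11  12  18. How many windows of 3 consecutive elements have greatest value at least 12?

[2, 20, 3] → max 20  ≥ 12 ✓
[20, 3, 10] → max 20  ≥ 12 ✓
[3, 10, 15] → max 15  ≥ 12 ✓
[10, 15, 15] → max 15  ≥ 12 ✓
[15, 15, 16] → max 16  ≥ 12 ✓
[15, 16, 1] → max 16  ≥ 12 ✓
[16, 1, 1] → max 16  ≥ 12 ✓
[1, 1, 8] → max 8
[1, 8, 5] → max 8
[8, 5, 0] → max 8
[5, 0, 12] → max 12  ≥ 12 ✓
[0, 12, 3] → max 12  ≥ 12 ✓
[12, 3, 1] → max 12  ≥ 12 ✓
[3, 1, 11] → max 11
[1, 11, 12] → max 12  ≥ 12 ✓
[11, 12, 18] → max 18  ≥ 12 ✓
12 windows satisfy the condition.

12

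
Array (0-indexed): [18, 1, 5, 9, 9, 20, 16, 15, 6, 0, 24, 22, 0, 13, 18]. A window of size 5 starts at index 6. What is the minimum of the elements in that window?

0

Elements at indices 6..10: 16, 15, 6, 0, 24
min(16, 15, 6, 0, 24) = 0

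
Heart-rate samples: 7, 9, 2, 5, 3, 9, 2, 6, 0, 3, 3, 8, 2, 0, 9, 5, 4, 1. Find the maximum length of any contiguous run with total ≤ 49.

12

add 7: [7] sum 7, len 1
add 9: [7, 9] sum 16, len 2
add 2: [7, 9, 2] sum 18, len 3
add 5: [7, 9, 2, 5] sum 23, len 4
add 3: [7, 9, 2, 5, 3] sum 26, len 5
add 9: [7, 9, 2, 5, 3, 9] sum 35, len 6
add 2: [7, 9, 2, 5, 3, 9, 2] sum 37, len 7
add 6: [7, 9, 2, 5, 3, 9, 2, 6] sum 43, len 8
add 0: [7, 9, 2, 5, 3, 9, 2, 6, 0] sum 43, len 9
add 3: [7, 9, 2, 5, 3, 9, 2, 6, 0, 3] sum 46, len 10
add 3: [7, 9, 2, 5, 3, 9, 2, 6, 0, 3, 3] sum 49, len 11
add 8: [2, 5, 3, 9, 2, 6, 0, 3, 3, 8] sum 41, len 10
add 2: [2, 5, 3, 9, 2, 6, 0, 3, 3, 8, 2] sum 43, len 11
add 0: [2, 5, 3, 9, 2, 6, 0, 3, 3, 8, 2, 0] sum 43, len 12
add 9: [3, 9, 2, 6, 0, 3, 3, 8, 2, 0, 9] sum 45, len 11
add 5: [9, 2, 6, 0, 3, 3, 8, 2, 0, 9, 5] sum 47, len 11
add 4: [2, 6, 0, 3, 3, 8, 2, 0, 9, 5, 4] sum 42, len 11
add 1: [2, 6, 0, 3, 3, 8, 2, 0, 9, 5, 4, 1] sum 43, len 12
Longest length seen: 12.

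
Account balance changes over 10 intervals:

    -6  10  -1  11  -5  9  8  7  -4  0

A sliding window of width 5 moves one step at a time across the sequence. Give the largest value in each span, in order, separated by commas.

(-6, 10, -1, 11, -5) → max 11
(10, -1, 11, -5, 9) → max 11
(-1, 11, -5, 9, 8) → max 11
(11, -5, 9, 8, 7) → max 11
(-5, 9, 8, 7, -4) → max 9
(9, 8, 7, -4, 0) → max 9

11, 11, 11, 11, 9, 9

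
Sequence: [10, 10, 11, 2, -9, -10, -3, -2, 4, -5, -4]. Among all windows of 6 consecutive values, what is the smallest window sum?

Window sums for each of the 6 positions:
10 10 11 2 -9 -10 → sum 14
10 11 2 -9 -10 -3 → sum 1
11 2 -9 -10 -3 -2 → sum -11
2 -9 -10 -3 -2 4 → sum -18
-9 -10 -3 -2 4 -5 → sum -25
-10 -3 -2 4 -5 -4 → sum -20
Smallest of these is -25.

-25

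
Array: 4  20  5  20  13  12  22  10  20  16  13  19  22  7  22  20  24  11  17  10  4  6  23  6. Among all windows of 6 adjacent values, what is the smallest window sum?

Window sums for each of the 19 positions:
4 20 5 20 13 12 → sum 74
20 5 20 13 12 22 → sum 92
5 20 13 12 22 10 → sum 82
20 13 12 22 10 20 → sum 97
13 12 22 10 20 16 → sum 93
12 22 10 20 16 13 → sum 93
22 10 20 16 13 19 → sum 100
10 20 16 13 19 22 → sum 100
20 16 13 19 22 7 → sum 97
16 13 19 22 7 22 → sum 99
13 19 22 7 22 20 → sum 103
19 22 7 22 20 24 → sum 114
22 7 22 20 24 11 → sum 106
7 22 20 24 11 17 → sum 101
22 20 24 11 17 10 → sum 104
20 24 11 17 10 4 → sum 86
24 11 17 10 4 6 → sum 72
11 17 10 4 6 23 → sum 71
17 10 4 6 23 6 → sum 66
Smallest of these is 66.

66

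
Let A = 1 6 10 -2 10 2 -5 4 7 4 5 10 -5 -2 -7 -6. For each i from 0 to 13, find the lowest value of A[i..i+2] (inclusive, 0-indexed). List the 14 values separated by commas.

Sliding a size-3 window across the 16 values:
1 6 10 → min 1
6 10 -2 → min -2
10 -2 10 → min -2
-2 10 2 → min -2
10 2 -5 → min -5
2 -5 4 → min -5
-5 4 7 → min -5
4 7 4 → min 4
7 4 5 → min 4
4 5 10 → min 4
5 10 -5 → min -5
10 -5 -2 → min -5
-5 -2 -7 → min -7
-2 -7 -6 → min -7

1, -2, -2, -2, -5, -5, -5, 4, 4, 4, -5, -5, -7, -7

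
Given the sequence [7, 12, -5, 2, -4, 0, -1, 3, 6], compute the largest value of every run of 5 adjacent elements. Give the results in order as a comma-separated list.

12, 12, 2, 3, 6

7 12 -5 2 -4 → max 12
12 -5 2 -4 0 → max 12
-5 2 -4 0 -1 → max 2
2 -4 0 -1 3 → max 3
-4 0 -1 3 6 → max 6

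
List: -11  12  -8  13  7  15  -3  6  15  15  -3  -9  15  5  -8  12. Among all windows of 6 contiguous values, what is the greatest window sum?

55

Window sums for each of the 11 positions:
-11 12 -8 13 7 15 → sum 28
12 -8 13 7 15 -3 → sum 36
-8 13 7 15 -3 6 → sum 30
13 7 15 -3 6 15 → sum 53
7 15 -3 6 15 15 → sum 55
15 -3 6 15 15 -3 → sum 45
-3 6 15 15 -3 -9 → sum 21
6 15 15 -3 -9 15 → sum 39
15 15 -3 -9 15 5 → sum 38
15 -3 -9 15 5 -8 → sum 15
-3 -9 15 5 -8 12 → sum 12
Greatest of these is 55.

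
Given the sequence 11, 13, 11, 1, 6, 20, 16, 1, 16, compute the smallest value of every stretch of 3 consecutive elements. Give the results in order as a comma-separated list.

11, 1, 1, 1, 6, 1, 1

[11, 13, 11] → min 11
[13, 11, 1] → min 1
[11, 1, 6] → min 1
[1, 6, 20] → min 1
[6, 20, 16] → min 6
[20, 16, 1] → min 1
[16, 1, 16] → min 1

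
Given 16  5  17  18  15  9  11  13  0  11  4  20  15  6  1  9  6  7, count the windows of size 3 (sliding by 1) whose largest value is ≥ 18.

6

(16, 5, 17) → max 17
(5, 17, 18) → max 18  ≥ 18 ✓
(17, 18, 15) → max 18  ≥ 18 ✓
(18, 15, 9) → max 18  ≥ 18 ✓
(15, 9, 11) → max 15
(9, 11, 13) → max 13
(11, 13, 0) → max 13
(13, 0, 11) → max 13
(0, 11, 4) → max 11
(11, 4, 20) → max 20  ≥ 18 ✓
(4, 20, 15) → max 20  ≥ 18 ✓
(20, 15, 6) → max 20  ≥ 18 ✓
(15, 6, 1) → max 15
(6, 1, 9) → max 9
(1, 9, 6) → max 9
(9, 6, 7) → max 9
6 windows satisfy the condition.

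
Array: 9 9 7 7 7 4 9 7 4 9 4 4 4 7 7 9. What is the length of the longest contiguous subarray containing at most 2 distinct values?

5

add 9: window [9] (1 distinct), len 1
add 9: window [9, 9] (1 distinct), len 2
add 7: window [9, 9, 7] (2 distinct), len 3
add 7: window [9, 9, 7, 7] (2 distinct), len 4
add 7: window [9, 9, 7, 7, 7] (2 distinct), len 5
add 4: window [7, 7, 7, 4] (2 distinct), len 4
add 9: window [4, 9] (2 distinct), len 2
add 7: window [9, 7] (2 distinct), len 2
add 4: window [7, 4] (2 distinct), len 2
add 9: window [4, 9] (2 distinct), len 2
add 4: window [4, 9, 4] (2 distinct), len 3
add 4: window [4, 9, 4, 4] (2 distinct), len 4
add 4: window [4, 9, 4, 4, 4] (2 distinct), len 5
add 7: window [4, 4, 4, 7] (2 distinct), len 4
add 7: window [4, 4, 4, 7, 7] (2 distinct), len 5
add 9: window [7, 7, 9] (2 distinct), len 3
Longest length with ≤2 distinct: 5.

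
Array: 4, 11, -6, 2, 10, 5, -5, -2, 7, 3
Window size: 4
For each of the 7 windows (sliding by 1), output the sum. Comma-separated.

[4, 11, -6, 2] → sum 11
[11, -6, 2, 10] → sum 17
[-6, 2, 10, 5] → sum 11
[2, 10, 5, -5] → sum 12
[10, 5, -5, -2] → sum 8
[5, -5, -2, 7] → sum 5
[-5, -2, 7, 3] → sum 3

11, 17, 11, 12, 8, 5, 3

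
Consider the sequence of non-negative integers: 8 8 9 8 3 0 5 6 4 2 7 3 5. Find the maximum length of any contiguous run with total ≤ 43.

10

add 8: [8] sum 8, len 1
add 8: [8, 8] sum 16, len 2
add 9: [8, 8, 9] sum 25, len 3
add 8: [8, 8, 9, 8] sum 33, len 4
add 3: [8, 8, 9, 8, 3] sum 36, len 5
add 0: [8, 8, 9, 8, 3, 0] sum 36, len 6
add 5: [8, 8, 9, 8, 3, 0, 5] sum 41, len 7
add 6: [8, 9, 8, 3, 0, 5, 6] sum 39, len 7
add 4: [8, 9, 8, 3, 0, 5, 6, 4] sum 43, len 8
add 2: [9, 8, 3, 0, 5, 6, 4, 2] sum 37, len 8
add 7: [8, 3, 0, 5, 6, 4, 2, 7] sum 35, len 8
add 3: [8, 3, 0, 5, 6, 4, 2, 7, 3] sum 38, len 9
add 5: [8, 3, 0, 5, 6, 4, 2, 7, 3, 5] sum 43, len 10
Longest length seen: 10.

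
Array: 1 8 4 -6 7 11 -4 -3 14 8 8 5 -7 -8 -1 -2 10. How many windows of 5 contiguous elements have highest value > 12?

(1, 8, 4, -6, 7) → max 8
(8, 4, -6, 7, 11) → max 11
(4, -6, 7, 11, -4) → max 11
(-6, 7, 11, -4, -3) → max 11
(7, 11, -4, -3, 14) → max 14  > 12 ✓
(11, -4, -3, 14, 8) → max 14  > 12 ✓
(-4, -3, 14, 8, 8) → max 14  > 12 ✓
(-3, 14, 8, 8, 5) → max 14  > 12 ✓
(14, 8, 8, 5, -7) → max 14  > 12 ✓
(8, 8, 5, -7, -8) → max 8
(8, 5, -7, -8, -1) → max 8
(5, -7, -8, -1, -2) → max 5
(-7, -8, -1, -2, 10) → max 10
5 windows satisfy the condition.

5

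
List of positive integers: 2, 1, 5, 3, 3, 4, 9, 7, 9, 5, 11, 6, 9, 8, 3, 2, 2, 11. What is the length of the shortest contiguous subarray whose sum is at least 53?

7

add 2: running sum 2 < 53
add 1: running sum 3 < 53
add 5: running sum 8 < 53
add 3: running sum 11 < 53
add 3: running sum 14 < 53
add 4: running sum 18 < 53
add 9: running sum 27 < 53
add 7: running sum 34 < 53
add 9: running sum 43 < 53
add 5: running sum 48 < 53
end 10: [5, 3, 3, 4, 9, 7, 9, 5, 11] sum 56, len 9
end 11: [3, 4, 9, 7, 9, 5, 11, 6] sum 54, len 8
end 12: [9, 7, 9, 5, 11, 6, 9] sum 56, len 7
end 13: [7, 9, 5, 11, 6, 9, 8] sum 55, len 7
end 14: [7, 9, 5, 11, 6, 9, 8, 3] sum 58, len 8
end 15: [9, 5, 11, 6, 9, 8, 3, 2] sum 53, len 8
end 16: [9, 5, 11, 6, 9, 8, 3, 2, 2] sum 55, len 9
end 17: [5, 11, 6, 9, 8, 3, 2, 2, 11] sum 57, len 9
Shortest qualifying length: 7.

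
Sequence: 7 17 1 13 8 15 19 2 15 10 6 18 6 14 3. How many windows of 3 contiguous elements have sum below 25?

2

[7, 17, 1] → sum 25
[17, 1, 13] → sum 31
[1, 13, 8] → sum 22  < 25 ✓
[13, 8, 15] → sum 36
[8, 15, 19] → sum 42
[15, 19, 2] → sum 36
[19, 2, 15] → sum 36
[2, 15, 10] → sum 27
[15, 10, 6] → sum 31
[10, 6, 18] → sum 34
[6, 18, 6] → sum 30
[18, 6, 14] → sum 38
[6, 14, 3] → sum 23  < 25 ✓
2 windows satisfy the condition.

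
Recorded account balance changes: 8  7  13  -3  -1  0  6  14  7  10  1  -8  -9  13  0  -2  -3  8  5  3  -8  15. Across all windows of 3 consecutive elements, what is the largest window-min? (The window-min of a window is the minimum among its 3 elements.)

Each size-3 window and its min:
8 7 13 → min 7
7 13 -3 → min -3
13 -3 -1 → min -3
-3 -1 0 → min -3
-1 0 6 → min -1
0 6 14 → min 0
6 14 7 → min 6
14 7 10 → min 7
7 10 1 → min 1
10 1 -8 → min -8
1 -8 -9 → min -9
-8 -9 13 → min -9
-9 13 0 → min -9
13 0 -2 → min -2
0 -2 -3 → min -3
-2 -3 8 → min -3
-3 8 5 → min -3
8 5 3 → min 3
5 3 -8 → min -8
3 -8 15 → min -8
Largest of these is 7.

7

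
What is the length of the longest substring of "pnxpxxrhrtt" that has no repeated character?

3

add p: [p] len 1
add n: [p, n] len 2
add x: [p, n, x] len 3
add p (repeat p, move left end past it): [n, x, p] len 3
add x (repeat x, move left end past it): [p, x] len 2
add x (repeat x, move left end past it): [x] len 1
add r: [x, r] len 2
add h: [x, r, h] len 3
add r (repeat r, move left end past it): [h, r] len 2
add t: [h, r, t] len 3
add t (repeat t, move left end past it): [t] len 1
Longest all-distinct length: 3.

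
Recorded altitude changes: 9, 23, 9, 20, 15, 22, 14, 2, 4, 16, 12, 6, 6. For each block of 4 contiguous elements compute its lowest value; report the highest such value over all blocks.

14

Each size-4 window and its min:
(9, 23, 9, 20) → min 9
(23, 9, 20, 15) → min 9
(9, 20, 15, 22) → min 9
(20, 15, 22, 14) → min 14
(15, 22, 14, 2) → min 2
(22, 14, 2, 4) → min 2
(14, 2, 4, 16) → min 2
(2, 4, 16, 12) → min 2
(4, 16, 12, 6) → min 4
(16, 12, 6, 6) → min 6
Highest of these is 14.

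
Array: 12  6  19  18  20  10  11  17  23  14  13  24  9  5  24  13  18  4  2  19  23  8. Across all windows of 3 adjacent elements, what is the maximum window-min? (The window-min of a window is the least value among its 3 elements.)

(12, 6, 19) → min 6
(6, 19, 18) → min 6
(19, 18, 20) → min 18
(18, 20, 10) → min 10
(20, 10, 11) → min 10
(10, 11, 17) → min 10
(11, 17, 23) → min 11
(17, 23, 14) → min 14
(23, 14, 13) → min 13
(14, 13, 24) → min 13
(13, 24, 9) → min 9
(24, 9, 5) → min 5
(9, 5, 24) → min 5
(5, 24, 13) → min 5
(24, 13, 18) → min 13
(13, 18, 4) → min 4
(18, 4, 2) → min 2
(4, 2, 19) → min 2
(2, 19, 23) → min 2
(19, 23, 8) → min 8
Maximum of these is 18.

18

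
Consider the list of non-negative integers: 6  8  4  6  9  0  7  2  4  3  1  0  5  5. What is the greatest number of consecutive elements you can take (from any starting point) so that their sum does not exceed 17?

7

add 6: [6] sum 6, len 1
add 8: [6, 8] sum 14, len 2
add 4: [8, 4] sum 12, len 2
add 6: [4, 6] sum 10, len 2
add 9: [6, 9] sum 15, len 2
add 0: [6, 9, 0] sum 15, len 3
add 7: [9, 0, 7] sum 16, len 3
add 2: [0, 7, 2] sum 9, len 3
add 4: [0, 7, 2, 4] sum 13, len 4
add 3: [0, 7, 2, 4, 3] sum 16, len 5
add 1: [0, 7, 2, 4, 3, 1] sum 17, len 6
add 0: [0, 7, 2, 4, 3, 1, 0] sum 17, len 7
add 5: [2, 4, 3, 1, 0, 5] sum 15, len 6
add 5: [3, 1, 0, 5, 5] sum 14, len 5
Longest length seen: 7.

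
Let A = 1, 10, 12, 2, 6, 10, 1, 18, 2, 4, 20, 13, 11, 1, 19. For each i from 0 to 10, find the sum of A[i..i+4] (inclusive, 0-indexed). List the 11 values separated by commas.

31, 40, 31, 37, 37, 35, 45, 57, 50, 49, 64

(1, 10, 12, 2, 6) → sum 31
(10, 12, 2, 6, 10) → sum 40
(12, 2, 6, 10, 1) → sum 31
(2, 6, 10, 1, 18) → sum 37
(6, 10, 1, 18, 2) → sum 37
(10, 1, 18, 2, 4) → sum 35
(1, 18, 2, 4, 20) → sum 45
(18, 2, 4, 20, 13) → sum 57
(2, 4, 20, 13, 11) → sum 50
(4, 20, 13, 11, 1) → sum 49
(20, 13, 11, 1, 19) → sum 64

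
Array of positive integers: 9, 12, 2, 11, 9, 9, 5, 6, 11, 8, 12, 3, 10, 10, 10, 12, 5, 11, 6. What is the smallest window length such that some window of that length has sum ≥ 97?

11

Extend right; whenever the sum reaches 97, record the length and shrink from the left:
add 9: running sum 9 < 97
add 12: running sum 21 < 97
add 2: running sum 23 < 97
add 11: running sum 34 < 97
add 9: running sum 43 < 97
add 9: running sum 52 < 97
add 5: running sum 57 < 97
add 6: running sum 63 < 97
add 11: running sum 74 < 97
add 8: running sum 82 < 97
add 12: running sum 94 < 97
end 11: [9, 12, 2, 11, 9, 9, 5, 6, 11, 8, 12, 3] sum 97, len 12
end 12: [12, 2, 11, 9, 9, 5, 6, 11, 8, 12, 3, 10] sum 98, len 12
end 13: [12, 2, 11, 9, 9, 5, 6, 11, 8, 12, 3, 10, 10] sum 108, len 13
end 14: [11, 9, 9, 5, 6, 11, 8, 12, 3, 10, 10, 10] sum 104, len 12
end 15: [9, 9, 5, 6, 11, 8, 12, 3, 10, 10, 10, 12] sum 105, len 12
end 16: [9, 5, 6, 11, 8, 12, 3, 10, 10, 10, 12, 5] sum 101, len 12
end 17: [6, 11, 8, 12, 3, 10, 10, 10, 12, 5, 11] sum 98, len 11
end 18: [11, 8, 12, 3, 10, 10, 10, 12, 5, 11, 6] sum 98, len 11
Shortest qualifying length: 11.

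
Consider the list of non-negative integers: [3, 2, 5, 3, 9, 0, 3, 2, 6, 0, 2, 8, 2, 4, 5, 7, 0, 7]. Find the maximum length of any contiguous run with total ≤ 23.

add 3: [3] sum 3, len 1
add 2: [3, 2] sum 5, len 2
add 5: [3, 2, 5] sum 10, len 3
add 3: [3, 2, 5, 3] sum 13, len 4
add 9: [3, 2, 5, 3, 9] sum 22, len 5
add 0: [3, 2, 5, 3, 9, 0] sum 22, len 6
add 3: [2, 5, 3, 9, 0, 3] sum 22, len 6
add 2: [5, 3, 9, 0, 3, 2] sum 22, len 6
add 6: [3, 9, 0, 3, 2, 6] sum 23, len 6
add 0: [3, 9, 0, 3, 2, 6, 0] sum 23, len 7
add 2: [9, 0, 3, 2, 6, 0, 2] sum 22, len 7
add 8: [0, 3, 2, 6, 0, 2, 8] sum 21, len 7
add 2: [0, 3, 2, 6, 0, 2, 8, 2] sum 23, len 8
add 4: [6, 0, 2, 8, 2, 4] sum 22, len 6
add 5: [0, 2, 8, 2, 4, 5] sum 21, len 6
add 7: [2, 4, 5, 7] sum 18, len 4
add 0: [2, 4, 5, 7, 0] sum 18, len 5
add 7: [4, 5, 7, 0, 7] sum 23, len 5
Longest length seen: 8.

8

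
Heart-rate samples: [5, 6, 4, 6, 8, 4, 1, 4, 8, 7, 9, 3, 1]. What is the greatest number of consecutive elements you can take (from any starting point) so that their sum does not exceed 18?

→ 5: sum 5, len 1
→ 6: sum 11, len 2
→ 4: sum 15, len 3
→ 6 (dropped 5): sum 16, len 3
→ 8 (dropped 6): sum 18, len 3
→ 4 (dropped 4): sum 18, len 3
→ 1 (dropped 6): sum 13, len 3
→ 4: sum 17, len 4
→ 8 (dropped 8): sum 17, len 4
→ 7 (dropped 4, 1, 4): sum 15, len 2
→ 9 (dropped 8): sum 16, len 2
→ 3 (dropped 7): sum 12, len 2
→ 1: sum 13, len 3
Longest length seen: 4.

4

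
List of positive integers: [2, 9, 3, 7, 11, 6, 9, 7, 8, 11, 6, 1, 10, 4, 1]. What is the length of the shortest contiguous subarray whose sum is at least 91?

13

Extend right; whenever the sum reaches 91, record the length and shrink from the left:
add 2: running sum 2 < 91
add 9: running sum 11 < 91
add 3: running sum 14 < 91
add 7: running sum 21 < 91
add 11: running sum 32 < 91
add 6: running sum 38 < 91
add 9: running sum 47 < 91
add 7: running sum 54 < 91
add 8: running sum 62 < 91
add 11: running sum 73 < 91
add 6: running sum 79 < 91
add 1: running sum 80 < 91
add 10: running sum 90 < 91
add 4: shortest ending here [9, 3, 7, 11, 6, 9, 7, 8, 11, 6, 1, 10, 4] sum 92, len 13
add 1: shortest ending here [9, 3, 7, 11, 6, 9, 7, 8, 11, 6, 1, 10, 4, 1] sum 93, len 14
Shortest qualifying length: 13.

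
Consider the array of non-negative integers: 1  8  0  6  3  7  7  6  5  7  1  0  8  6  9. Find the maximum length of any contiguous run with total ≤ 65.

14

add 1: [1] sum 1, len 1
add 8: [1, 8] sum 9, len 2
add 0: [1, 8, 0] sum 9, len 3
add 6: [1, 8, 0, 6] sum 15, len 4
add 3: [1, 8, 0, 6, 3] sum 18, len 5
add 7: [1, 8, 0, 6, 3, 7] sum 25, len 6
add 7: [1, 8, 0, 6, 3, 7, 7] sum 32, len 7
add 6: [1, 8, 0, 6, 3, 7, 7, 6] sum 38, len 8
add 5: [1, 8, 0, 6, 3, 7, 7, 6, 5] sum 43, len 9
add 7: [1, 8, 0, 6, 3, 7, 7, 6, 5, 7] sum 50, len 10
add 1: [1, 8, 0, 6, 3, 7, 7, 6, 5, 7, 1] sum 51, len 11
add 0: [1, 8, 0, 6, 3, 7, 7, 6, 5, 7, 1, 0] sum 51, len 12
add 8: [1, 8, 0, 6, 3, 7, 7, 6, 5, 7, 1, 0, 8] sum 59, len 13
add 6: [1, 8, 0, 6, 3, 7, 7, 6, 5, 7, 1, 0, 8, 6] sum 65, len 14
add 9: [0, 6, 3, 7, 7, 6, 5, 7, 1, 0, 8, 6, 9] sum 65, len 13
Longest length seen: 14.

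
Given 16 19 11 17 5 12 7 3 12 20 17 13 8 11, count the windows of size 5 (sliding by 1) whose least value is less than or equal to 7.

(16, 19, 11, 17, 5) → min 5  ≤ 7 ✓
(19, 11, 17, 5, 12) → min 5  ≤ 7 ✓
(11, 17, 5, 12, 7) → min 5  ≤ 7 ✓
(17, 5, 12, 7, 3) → min 3  ≤ 7 ✓
(5, 12, 7, 3, 12) → min 3  ≤ 7 ✓
(12, 7, 3, 12, 20) → min 3  ≤ 7 ✓
(7, 3, 12, 20, 17) → min 3  ≤ 7 ✓
(3, 12, 20, 17, 13) → min 3  ≤ 7 ✓
(12, 20, 17, 13, 8) → min 8
(20, 17, 13, 8, 11) → min 8
8 windows satisfy the condition.

8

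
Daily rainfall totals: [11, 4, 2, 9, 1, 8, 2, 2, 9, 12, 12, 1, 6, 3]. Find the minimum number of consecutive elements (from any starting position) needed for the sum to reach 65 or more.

11

add 11: running sum 11 < 65
add 4: running sum 15 < 65
add 2: running sum 17 < 65
add 9: running sum 26 < 65
add 1: running sum 27 < 65
add 8: running sum 35 < 65
add 2: running sum 37 < 65
add 2: running sum 39 < 65
add 9: running sum 48 < 65
add 12: running sum 60 < 65
end 10: [11, 4, 2, 9, 1, 8, 2, 2, 9, 12, 12] sum 72, len 11
end 11: [11, 4, 2, 9, 1, 8, 2, 2, 9, 12, 12, 1] sum 73, len 12
end 12: [4, 2, 9, 1, 8, 2, 2, 9, 12, 12, 1, 6] sum 68, len 12
end 13: [9, 1, 8, 2, 2, 9, 12, 12, 1, 6, 3] sum 65, len 11
Shortest qualifying length: 11.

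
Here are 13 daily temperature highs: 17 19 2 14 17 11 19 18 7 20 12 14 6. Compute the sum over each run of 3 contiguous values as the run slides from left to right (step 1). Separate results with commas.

38, 35, 33, 42, 47, 48, 44, 45, 39, 46, 32

(17, 19, 2) → sum 38
(19, 2, 14) → sum 35
(2, 14, 17) → sum 33
(14, 17, 11) → sum 42
(17, 11, 19) → sum 47
(11, 19, 18) → sum 48
(19, 18, 7) → sum 44
(18, 7, 20) → sum 45
(7, 20, 12) → sum 39
(20, 12, 14) → sum 46
(12, 14, 6) → sum 32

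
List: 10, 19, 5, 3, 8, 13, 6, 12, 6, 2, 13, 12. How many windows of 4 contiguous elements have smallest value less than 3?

[10, 19, 5, 3] → min 3
[19, 5, 3, 8] → min 3
[5, 3, 8, 13] → min 3
[3, 8, 13, 6] → min 3
[8, 13, 6, 12] → min 6
[13, 6, 12, 6] → min 6
[6, 12, 6, 2] → min 2  < 3 ✓
[12, 6, 2, 13] → min 2  < 3 ✓
[6, 2, 13, 12] → min 2  < 3 ✓
3 windows satisfy the condition.

3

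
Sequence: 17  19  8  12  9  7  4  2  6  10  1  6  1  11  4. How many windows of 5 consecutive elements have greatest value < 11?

17 19 8 12 9 → max 19
19 8 12 9 7 → max 19
8 12 9 7 4 → max 12
12 9 7 4 2 → max 12
9 7 4 2 6 → max 9  < 11 ✓
7 4 2 6 10 → max 10  < 11 ✓
4 2 6 10 1 → max 10  < 11 ✓
2 6 10 1 6 → max 10  < 11 ✓
6 10 1 6 1 → max 10  < 11 ✓
10 1 6 1 11 → max 11
1 6 1 11 4 → max 11
5 windows satisfy the condition.

5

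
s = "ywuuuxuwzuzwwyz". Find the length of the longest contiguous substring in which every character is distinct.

[y] len 1
[y, w] len 2
[y, w, u] len 3
[u] len 1
[u] len 1
[u, x] len 2
[x, u] len 2
[x, u, w] len 3
[x, u, w, z] len 4
[w, z, u] len 3
[u, z] len 2
[u, z, w] len 3
[w] len 1
[w, y] len 2
[w, y, z] len 3
Longest all-distinct length: 4.

4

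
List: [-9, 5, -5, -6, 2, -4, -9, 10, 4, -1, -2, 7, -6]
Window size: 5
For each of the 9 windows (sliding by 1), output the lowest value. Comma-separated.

-9, -6, -9, -9, -9, -9, -9, -2, -6

[-9, 5, -5, -6, 2] → min -9
[5, -5, -6, 2, -4] → min -6
[-5, -6, 2, -4, -9] → min -9
[-6, 2, -4, -9, 10] → min -9
[2, -4, -9, 10, 4] → min -9
[-4, -9, 10, 4, -1] → min -9
[-9, 10, 4, -1, -2] → min -9
[10, 4, -1, -2, 7] → min -2
[4, -1, -2, 7, -6] → min -6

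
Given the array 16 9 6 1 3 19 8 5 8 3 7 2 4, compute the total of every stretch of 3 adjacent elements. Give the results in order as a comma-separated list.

[16, 9, 6] → sum 31
[9, 6, 1] → sum 16
[6, 1, 3] → sum 10
[1, 3, 19] → sum 23
[3, 19, 8] → sum 30
[19, 8, 5] → sum 32
[8, 5, 8] → sum 21
[5, 8, 3] → sum 16
[8, 3, 7] → sum 18
[3, 7, 2] → sum 12
[7, 2, 4] → sum 13

31, 16, 10, 23, 30, 32, 21, 16, 18, 12, 13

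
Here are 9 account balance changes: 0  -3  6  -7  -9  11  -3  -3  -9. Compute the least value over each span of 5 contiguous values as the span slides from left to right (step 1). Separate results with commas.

-9, -9, -9, -9, -9

Sliding a size-5 window across the 9 values:
[0, -3, 6, -7, -9] → min -9
[-3, 6, -7, -9, 11] → min -9
[6, -7, -9, 11, -3] → min -9
[-7, -9, 11, -3, -3] → min -9
[-9, 11, -3, -3, -9] → min -9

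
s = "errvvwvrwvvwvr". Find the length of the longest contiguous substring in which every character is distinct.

add e: [e] len 1
add r: [e, r] len 2
add r (repeat r, move left end past it): [r] len 1
add v: [r, v] len 2
add v (repeat v, move left end past it): [v] len 1
add w: [v, w] len 2
add v (repeat v, move left end past it): [w, v] len 2
add r: [w, v, r] len 3
add w (repeat w, move left end past it): [v, r, w] len 3
add v (repeat v, move left end past it): [r, w, v] len 3
add v (repeat v, move left end past it): [v] len 1
add w: [v, w] len 2
add v (repeat v, move left end past it): [w, v] len 2
add r: [w, v, r] len 3
Longest all-distinct length: 3.

3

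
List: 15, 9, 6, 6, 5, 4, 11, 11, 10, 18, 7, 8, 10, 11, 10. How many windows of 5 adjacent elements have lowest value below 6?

6

(15, 9, 6, 6, 5) → min 5  < 6 ✓
(9, 6, 6, 5, 4) → min 4  < 6 ✓
(6, 6, 5, 4, 11) → min 4  < 6 ✓
(6, 5, 4, 11, 11) → min 4  < 6 ✓
(5, 4, 11, 11, 10) → min 4  < 6 ✓
(4, 11, 11, 10, 18) → min 4  < 6 ✓
(11, 11, 10, 18, 7) → min 7
(11, 10, 18, 7, 8) → min 7
(10, 18, 7, 8, 10) → min 7
(18, 7, 8, 10, 11) → min 7
(7, 8, 10, 11, 10) → min 7
6 windows satisfy the condition.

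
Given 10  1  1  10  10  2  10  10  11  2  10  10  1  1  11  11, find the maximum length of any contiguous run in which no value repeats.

3

add 10: [10] len 1
add 1: [10, 1] len 2
add 1 (repeat 1, move left end past it): [1] len 1
add 10: [1, 10] len 2
add 10 (repeat 10, move left end past it): [10] len 1
add 2: [10, 2] len 2
add 10 (repeat 10, move left end past it): [2, 10] len 2
add 10 (repeat 10, move left end past it): [10] len 1
add 11: [10, 11] len 2
add 2: [10, 11, 2] len 3
add 10 (repeat 10, move left end past it): [11, 2, 10] len 3
add 10 (repeat 10, move left end past it): [10] len 1
add 1: [10, 1] len 2
add 1 (repeat 1, move left end past it): [1] len 1
add 11: [1, 11] len 2
add 11 (repeat 11, move left end past it): [11] len 1
Longest all-distinct length: 3.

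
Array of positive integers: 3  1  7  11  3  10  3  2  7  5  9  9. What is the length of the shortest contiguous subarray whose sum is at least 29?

4

Extend right; whenever the sum reaches 29, record the length and shrink from the left:
add 3: running sum 3 < 29
add 1: running sum 4 < 29
add 7: running sum 11 < 29
add 11: running sum 22 < 29
add 3: running sum 25 < 29
end 5: [7, 11, 3, 10] sum 31, len 4
end 6: [7, 11, 3, 10, 3] sum 34, len 5
end 7: [11, 3, 10, 3, 2] sum 29, len 5
end 8: [11, 3, 10, 3, 2, 7] sum 36, len 6
end 9: [3, 10, 3, 2, 7, 5] sum 30, len 6
end 10: [10, 3, 2, 7, 5, 9] sum 36, len 6
end 11: [7, 5, 9, 9] sum 30, len 4
Shortest qualifying length: 4.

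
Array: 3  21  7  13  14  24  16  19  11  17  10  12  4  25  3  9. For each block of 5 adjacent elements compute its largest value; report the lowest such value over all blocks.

17

3 21 7 13 14 → max 21
21 7 13 14 24 → max 24
7 13 14 24 16 → max 24
13 14 24 16 19 → max 24
14 24 16 19 11 → max 24
24 16 19 11 17 → max 24
16 19 11 17 10 → max 19
19 11 17 10 12 → max 19
11 17 10 12 4 → max 17
17 10 12 4 25 → max 25
10 12 4 25 3 → max 25
12 4 25 3 9 → max 25
Lowest of these is 17.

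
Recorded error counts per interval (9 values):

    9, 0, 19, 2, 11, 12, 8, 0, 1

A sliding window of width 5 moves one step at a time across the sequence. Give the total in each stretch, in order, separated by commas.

9 0 19 2 11 → sum 41
0 19 2 11 12 → sum 44
19 2 11 12 8 → sum 52
2 11 12 8 0 → sum 33
11 12 8 0 1 → sum 32

41, 44, 52, 33, 32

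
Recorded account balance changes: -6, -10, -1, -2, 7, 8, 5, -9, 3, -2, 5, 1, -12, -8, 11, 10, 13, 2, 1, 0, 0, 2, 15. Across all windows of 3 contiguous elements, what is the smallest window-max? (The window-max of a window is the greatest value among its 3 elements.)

[-6, -10, -1] → max -1
[-10, -1, -2] → max -1
[-1, -2, 7] → max 7
[-2, 7, 8] → max 8
[7, 8, 5] → max 8
[8, 5, -9] → max 8
[5, -9, 3] → max 5
[-9, 3, -2] → max 3
[3, -2, 5] → max 5
[-2, 5, 1] → max 5
[5, 1, -12] → max 5
[1, -12, -8] → max 1
[-12, -8, 11] → max 11
[-8, 11, 10] → max 11
[11, 10, 13] → max 13
[10, 13, 2] → max 13
[13, 2, 1] → max 13
[2, 1, 0] → max 2
[1, 0, 0] → max 1
[0, 0, 2] → max 2
[0, 2, 15] → max 15
Smallest of these is -1.

-1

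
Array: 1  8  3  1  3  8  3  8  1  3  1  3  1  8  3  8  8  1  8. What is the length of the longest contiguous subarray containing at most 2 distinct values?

add 1: window [1] (1 distinct), len 1
add 8: window [1, 8] (2 distinct), len 2
add 3: window [8, 3] (2 distinct), len 2
add 1: window [3, 1] (2 distinct), len 2
add 3: window [3, 1, 3] (2 distinct), len 3
add 8: window [3, 8] (2 distinct), len 2
add 3: window [3, 8, 3] (2 distinct), len 3
add 8: window [3, 8, 3, 8] (2 distinct), len 4
add 1: window [8, 1] (2 distinct), len 2
add 3: window [1, 3] (2 distinct), len 2
add 1: window [1, 3, 1] (2 distinct), len 3
add 3: window [1, 3, 1, 3] (2 distinct), len 4
add 1: window [1, 3, 1, 3, 1] (2 distinct), len 5
add 8: window [1, 8] (2 distinct), len 2
add 3: window [8, 3] (2 distinct), len 2
add 8: window [8, 3, 8] (2 distinct), len 3
add 8: window [8, 3, 8, 8] (2 distinct), len 4
add 1: window [8, 8, 1] (2 distinct), len 3
add 8: window [8, 8, 1, 8] (2 distinct), len 4
Longest length with ≤2 distinct: 5.

5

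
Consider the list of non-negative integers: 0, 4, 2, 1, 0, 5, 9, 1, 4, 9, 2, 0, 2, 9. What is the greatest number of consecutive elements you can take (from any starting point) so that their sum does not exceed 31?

add 0: [0] sum 0, len 1
add 4: [0, 4] sum 4, len 2
add 2: [0, 4, 2] sum 6, len 3
add 1: [0, 4, 2, 1] sum 7, len 4
add 0: [0, 4, 2, 1, 0] sum 7, len 5
add 5: [0, 4, 2, 1, 0, 5] sum 12, len 6
add 9: [0, 4, 2, 1, 0, 5, 9] sum 21, len 7
add 1: [0, 4, 2, 1, 0, 5, 9, 1] sum 22, len 8
add 4: [0, 4, 2, 1, 0, 5, 9, 1, 4] sum 26, len 9
add 9: [2, 1, 0, 5, 9, 1, 4, 9] sum 31, len 8
add 2: [1, 0, 5, 9, 1, 4, 9, 2] sum 31, len 8
add 0: [1, 0, 5, 9, 1, 4, 9, 2, 0] sum 31, len 9
add 2: [9, 1, 4, 9, 2, 0, 2] sum 27, len 7
add 9: [1, 4, 9, 2, 0, 2, 9] sum 27, len 7
Longest length seen: 9.

9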